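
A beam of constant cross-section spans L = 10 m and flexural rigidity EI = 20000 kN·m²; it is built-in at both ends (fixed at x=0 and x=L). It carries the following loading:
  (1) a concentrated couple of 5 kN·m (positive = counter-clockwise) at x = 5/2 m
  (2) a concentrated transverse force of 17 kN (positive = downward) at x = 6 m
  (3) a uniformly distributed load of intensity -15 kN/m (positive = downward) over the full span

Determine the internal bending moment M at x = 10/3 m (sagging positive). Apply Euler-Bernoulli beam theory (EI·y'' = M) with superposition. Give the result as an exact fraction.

M(10/3) = -16091/400 kN·m

Load 1 — applied couple M₀=5 kN·m at a=5/2 m (b=L-a=15/2):
  M_1 = R_Ax - M_A - M₀  [x>a] with R_A=9/16, M_A=-15/16 = (9/16)·(10/3) - (-15/16) - 5 = -35/16 kN·m
Load 2 — point force P=17 kN at a=6 m (b=L-a=4):
  M_2 = Pb²(3a+b)x/L³ - Pab²/L²  [x≤a] = 17·4²·(3·6+4)·(10/3)/10³ - 17·6·4²/10² = 272/75 kN·m
Load 3 — uniform load w=-15 kN/m over full span:
  M_3 = wLx/2 - wL²/12 - wx²/2 = (-15)·10·(10/3)/2 - (-15)·10²/12 - (-15)·(10/3)²/2 = -125/3 kN·m
Superposition: M = Σ M_i = -16091/400 kN·m ≈ -40.227500 kN·m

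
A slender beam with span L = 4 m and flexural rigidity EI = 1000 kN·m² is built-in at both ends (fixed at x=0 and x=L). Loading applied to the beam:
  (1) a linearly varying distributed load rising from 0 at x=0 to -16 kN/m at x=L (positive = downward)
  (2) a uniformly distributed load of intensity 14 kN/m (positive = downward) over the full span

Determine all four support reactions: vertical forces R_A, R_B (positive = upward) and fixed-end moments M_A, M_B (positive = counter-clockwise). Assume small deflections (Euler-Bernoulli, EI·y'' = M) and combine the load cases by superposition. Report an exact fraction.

Load 1 — triangular load w₀=-16 kN/m (0→w₀ over full span):
  R_A = 3w₀L/20 = 3·(-16)·4/20 = -48/5 kN
  M_A = w₀L²/30 = (-16)·4²/30 = -128/15 kN·m
  R_B = 7w₀L/20 = 7·(-16)·4/20 = -112/5 kN
  M_B = -w₀L²/20 = -(-16)·4²/20 = 64/5 kN·m
Load 2 — uniform load w=14 kN/m over full span:
  R_A = wL/2 = 14·4/2 = 28 kN
  M_A = wL²/12 = 14·4²/12 = 56/3 kN·m
  R_B = wL/2 = 14·4/2 = 28 kN
  M_B = -wL²/12 = -14·4²/12 = -56/3 kN·m
Superposition: R_A = 92/5 kN, M_A = 152/15 kN·m, R_B = 28/5 kN, M_B = -88/15 kN·m

R_A = 92/5 kN, M_A = 152/15 kN·m, R_B = 28/5 kN, M_B = -88/15 kN·m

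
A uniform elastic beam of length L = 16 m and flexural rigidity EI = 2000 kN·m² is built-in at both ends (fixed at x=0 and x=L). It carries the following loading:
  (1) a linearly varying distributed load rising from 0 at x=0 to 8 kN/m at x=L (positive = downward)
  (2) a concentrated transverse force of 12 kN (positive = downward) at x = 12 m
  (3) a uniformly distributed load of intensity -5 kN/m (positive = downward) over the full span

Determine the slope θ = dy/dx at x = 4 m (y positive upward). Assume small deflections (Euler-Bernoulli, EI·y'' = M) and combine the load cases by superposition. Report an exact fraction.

θ(4) = 71/10000 rad

Load 1 — triangular load w₀=8 kN/m (0→w₀ over full span):
  θ_1 = -w₀(2x(L-x)(L-2x)(x+2L)+x²(L-x)²)/(120LEI) = -8·(2·4·(16-4)·(16-2·4)·(4+2·16)+4²·(16-4)²)/(120·16·2000) = -39/625 rad
Load 2 — point force P=12 kN at a=12 m (b=L-a=4):
  θ_2 = -Pb²x(2aL-(3a+b)x)/(2L³EI)  [x≤a] = -12·4²·4·(2·12·16-(3·12+4)·4)/(2·16³·2000) = -21/2000 rad
Load 3 — uniform load w=-5 kN/m over full span:
  θ_3 = -wx(L-x)(L-2x)/(12EI) = -(-5)·4·(16-4)·(16-2·4)/(12·2000) = 2/25 rad
Superposition: θ = Σ θ_i = 71/10000 rad ≈ 0.007100 rad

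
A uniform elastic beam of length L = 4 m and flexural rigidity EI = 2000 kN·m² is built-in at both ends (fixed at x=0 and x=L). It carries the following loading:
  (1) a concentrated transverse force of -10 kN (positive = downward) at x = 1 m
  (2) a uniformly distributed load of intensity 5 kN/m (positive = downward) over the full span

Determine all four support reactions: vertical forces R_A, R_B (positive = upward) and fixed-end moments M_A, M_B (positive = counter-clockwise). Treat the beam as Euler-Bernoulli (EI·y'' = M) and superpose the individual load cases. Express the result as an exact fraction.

R_A = 25/16 kN, M_A = 25/24 kN·m, R_B = 135/16 kN, M_B = -115/24 kN·m

Load 1 — point force P=-10 kN at a=1 m (b=L-a=3):
  R_A = Pb²(3a+b)/L³ = (-10)·3²·(3·1+3)/4³ = -135/16 kN
  M_A = Pab²/L² = (-10)·1·3²/4² = -45/8 kN·m
  R_B = Pa²(a+3b)/L³ = (-10)·1²·(1+3·3)/4³ = -25/16 kN
  M_B = -Pa²b/L² = -(-10)·1²·3/4² = 15/8 kN·m
Load 2 — uniform load w=5 kN/m over full span:
  R_A = wL/2 = 5·4/2 = 10 kN
  M_A = wL²/12 = 5·4²/12 = 20/3 kN·m
  R_B = wL/2 = 5·4/2 = 10 kN
  M_B = -wL²/12 = -5·4²/12 = -20/3 kN·m
Superposition: R_A = 25/16 kN, M_A = 25/24 kN·m, R_B = 135/16 kN, M_B = -115/24 kN·m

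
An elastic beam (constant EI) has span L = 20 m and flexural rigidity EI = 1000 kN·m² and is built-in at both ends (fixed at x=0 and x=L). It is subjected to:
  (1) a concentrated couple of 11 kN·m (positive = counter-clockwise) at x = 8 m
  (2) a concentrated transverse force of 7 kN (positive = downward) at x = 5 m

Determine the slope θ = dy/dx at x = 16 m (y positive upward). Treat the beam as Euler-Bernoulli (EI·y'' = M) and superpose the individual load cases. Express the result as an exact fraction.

Load 1 — applied couple M₀=11 kN·m at a=8 m (b=L-a=12):
  θ_1 = (R_Ax²/2 - M_Ax - M₀(x-a))/EI  [x>a] with R_A=99/125, M_A=33/25 = ((99/125)·16²/2 - (33/25)·16 - 11·(16-8))/1000 = -121/15625 rad
Load 2 — point force P=7 kN at a=5 m (b=L-a=15):
  θ_2 = Pa²(L-x)(2bL-(3b+a)(L-x))/(2L³EI)  [x>a] = 7·5²·(20-16)·(2·15·20-(3·15+5)·(20-16))/(2·20³·1000) = 7/400 rad
Superposition: θ = Σ θ_i = 2439/250000 rad ≈ 0.009756 rad

θ(16) = 2439/250000 rad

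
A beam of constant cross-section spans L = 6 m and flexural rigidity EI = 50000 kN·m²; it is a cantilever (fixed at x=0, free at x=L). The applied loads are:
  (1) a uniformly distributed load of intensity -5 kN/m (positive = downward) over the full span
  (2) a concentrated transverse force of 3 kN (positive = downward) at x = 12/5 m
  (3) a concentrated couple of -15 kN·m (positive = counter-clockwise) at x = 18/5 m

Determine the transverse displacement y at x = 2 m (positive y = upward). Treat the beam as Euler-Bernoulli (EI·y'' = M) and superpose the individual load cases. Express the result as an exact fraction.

Load 1 — uniform load w=-5 kN/m over full span:
  y_1 = -wx²(x²-4Lx+6L²)/(24EI) = -(-5)·2²·(2²-4·6·2+6·6²)/(24·50000) = 43/15000 m
Load 2 — point force P=3 kN at a=12/5 m (b=L-a=18/5):
  y_2 = -Px²(3a-x)/(6EI)  [x≤a] = -3·2²·(3·(12/5)-2)/(6·50000) = -13/62500 m
Load 3 — applied couple M₀=-15 kN·m at a=18/5 m (b=L-a=12/5):
  y_3 = M₀x²/(2EI)  [x≤a] = (-15)·2²/(2·50000) = -3/5000 m
Superposition: y = Σ y_i = 193/93750 m ≈ 0.002059 m

y(2) = 193/93750 m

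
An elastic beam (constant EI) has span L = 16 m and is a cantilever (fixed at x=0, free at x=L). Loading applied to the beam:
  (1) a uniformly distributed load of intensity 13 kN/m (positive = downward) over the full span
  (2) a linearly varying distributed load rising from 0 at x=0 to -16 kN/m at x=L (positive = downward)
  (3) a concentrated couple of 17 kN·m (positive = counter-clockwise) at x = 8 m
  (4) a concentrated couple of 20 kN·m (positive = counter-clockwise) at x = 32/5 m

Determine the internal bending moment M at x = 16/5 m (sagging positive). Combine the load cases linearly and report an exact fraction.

M(16/5) = -25037/375 kN·m

Load 1 — uniform load w=13 kN/m over full span:
  M_1 = -w(L-x)²/2 = -13·(16-(16/5))²/2 = -26624/25 kN·m
Load 2 — triangular load w₀=-16 kN/m (0→w₀ over full span):
  M_2 = w₀Lx/2 - w₀L²/3 - w₀x³/(6L) = (-16)·16·(16/5)/2 - (-16)·16²/3 - (-16)·(16/5)³/(6·16) = 360448/375 kN·m
Load 3 — applied couple M₀=17 kN·m at a=8 m (b=L-a=8):
  M_3 = M₀  [x≤a] = 17 = 17 kN·m
Load 4 — applied couple M₀=20 kN·m at a=32/5 m (b=L-a=48/5):
  M_4 = M₀  [x≤a] = 20 = 20 kN·m
Superposition: M = Σ M_i = -25037/375 kN·m ≈ -66.765333 kN·m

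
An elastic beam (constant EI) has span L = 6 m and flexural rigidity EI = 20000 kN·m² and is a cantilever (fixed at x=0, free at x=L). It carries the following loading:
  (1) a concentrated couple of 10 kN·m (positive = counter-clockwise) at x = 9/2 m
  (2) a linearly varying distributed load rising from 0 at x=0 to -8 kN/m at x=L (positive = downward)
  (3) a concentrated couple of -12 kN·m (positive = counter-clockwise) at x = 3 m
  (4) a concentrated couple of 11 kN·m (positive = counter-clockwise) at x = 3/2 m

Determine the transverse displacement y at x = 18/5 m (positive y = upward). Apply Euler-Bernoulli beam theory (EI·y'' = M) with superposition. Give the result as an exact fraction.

Load 1 — applied couple M₀=10 kN·m at a=9/2 m (b=L-a=3/2):
  y_1 = M₀x²/(2EI)  [x≤a] = 10·(18/5)²/(2·20000) = 81/25000 m
Load 2 — triangular load w₀=-8 kN/m (0→w₀ over full span):
  y_2 = (w₀Lx³/12-w₀L²x²/6-w₀x⁵/(120L))/EI = ((-8)·6·(18/5)³/12-(-8)·6²·(18/5)²/6-(-8)·(18/5)⁵/(120·6))/20000 = 431811/19531250 m
Load 3 — applied couple M₀=-12 kN·m at a=3 m (b=L-a=3):
  y_3 = M₀a(2x-a)/(2EI)  [x>a] = (-12)·3·(2·(18/5)-3)/(2·20000) = -189/50000 m
Load 4 — applied couple M₀=11 kN·m at a=3/2 m (b=L-a=9/2):
  y_4 = M₀a(2x-a)/(2EI)  [x>a] = 11·(3/2)·(2·(18/5)-(3/2))/(2·20000) = 1881/800000 m
Superposition: y = Σ y_i = 59799933/2500000000 m ≈ 0.023920 m

y(18/5) = 59799933/2500000000 m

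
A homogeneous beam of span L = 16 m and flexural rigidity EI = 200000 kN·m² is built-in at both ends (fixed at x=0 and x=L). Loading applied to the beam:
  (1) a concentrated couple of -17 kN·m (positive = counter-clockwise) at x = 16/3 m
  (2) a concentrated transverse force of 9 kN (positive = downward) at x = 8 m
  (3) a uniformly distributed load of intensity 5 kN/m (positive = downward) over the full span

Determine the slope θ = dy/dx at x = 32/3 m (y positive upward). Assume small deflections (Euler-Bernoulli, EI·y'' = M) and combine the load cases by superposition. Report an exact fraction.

Load 1 — applied couple M₀=-17 kN·m at a=16/3 m (b=L-a=32/3):
  θ_1 = (R_Ax²/2 - M_Ax - M₀(x-a))/EI  [x>a] with R_A=-17/12, M_A=0 = ((-17/12)·(32/3)²/2 - 0·(32/3) - (-17)·((32/3)-(16/3)))/200000 = 17/337500 rad
Load 2 — point force P=9 kN at a=8 m (b=L-a=8):
  θ_2 = Pa²(L-x)(2bL-(3b+a)(L-x))/(2L³EI)  [x>a] = 9·8²·(16-(32/3))·(2·8·16-(3·8+8)·(16-(32/3)))/(2·16³·200000) = 1/6250 rad
Load 3 — uniform load w=5 kN/m over full span:
  θ_3 = -wx(L-x)(L-2x)/(12EI) = -5·(32/3)·(16-(32/3))·(16-2·(32/3))/(12·200000) = 32/50625 rad
Superposition: θ = Σ θ_i = 853/1012500 rad ≈ 0.000842 rad

θ(32/3) = 853/1012500 rad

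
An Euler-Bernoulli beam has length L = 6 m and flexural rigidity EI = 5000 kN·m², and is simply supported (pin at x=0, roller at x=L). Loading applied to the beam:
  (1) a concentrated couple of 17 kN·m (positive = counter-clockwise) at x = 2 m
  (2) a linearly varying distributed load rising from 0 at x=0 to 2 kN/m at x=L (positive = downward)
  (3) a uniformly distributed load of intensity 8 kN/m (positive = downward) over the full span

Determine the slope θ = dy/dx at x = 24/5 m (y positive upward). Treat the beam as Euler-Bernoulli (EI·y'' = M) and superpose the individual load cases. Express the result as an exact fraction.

Load 1 — applied couple M₀=17 kN·m at a=2 m (b=L-a=4):
  θ_1 = (M₀x²/(2L)-M₀(x-a)+C₁)/EI  [x>a] with C₁=M₀(3b²-L²)/(6L)=17/3 = (17·(24/5)²/(2·6)-17·((24/5)-2)+(17/3))/5000 = -697/375000 rad
Load 2 — triangular load w₀=2 kN/m (0→w₀ over full span):
  θ_2 = -w₀(7L⁴-30L²x²+15x⁴)/(360LEI) = -2·(7·6⁴-30·6²·(24/5)²+15·(24/5)⁴)/(360·6·5000) = 2271/1562500 rad
Load 3 — uniform load w=8 kN/m over full span:
  θ_3 = -w(L³-6Lx²+4x³)/(24EI) = -8·(6³-6·6·(24/5)²+4·(24/5)³)/(24·5000) = 891/78125 rad
Superposition: θ = Σ θ_i = 103121/9375000 rad ≈ 0.011000 rad

θ(24/5) = 103121/9375000 rad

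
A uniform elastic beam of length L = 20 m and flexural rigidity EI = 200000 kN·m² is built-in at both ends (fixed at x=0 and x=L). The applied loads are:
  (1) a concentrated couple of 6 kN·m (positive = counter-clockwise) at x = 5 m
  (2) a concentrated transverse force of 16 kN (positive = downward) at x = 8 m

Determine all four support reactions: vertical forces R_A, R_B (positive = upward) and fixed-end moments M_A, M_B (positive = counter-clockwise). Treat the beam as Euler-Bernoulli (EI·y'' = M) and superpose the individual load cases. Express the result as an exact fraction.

R_A = 21411/2000 kN, M_A = 8991/200 kN·m, R_B = 10589/2000 kN, M_B = -5769/200 kN·m

Load 1 — applied couple M₀=6 kN·m at a=5 m (b=L-a=15):
  R_A = 6M₀ab/L³ = 6·6·5·15/20³ = 27/80 kN
  M_A = M₀b(2a-b)/L² = 6·15·(2·5-15)/20² = -9/8 kN·m
  R_B = -6M₀ab/L³ = -6·6·5·15/20³ = -27/80 kN
  M_B = M₀a(2b-a)/L² = 6·5·(2·15-5)/20² = 15/8 kN·m
Load 2 — point force P=16 kN at a=8 m (b=L-a=12):
  R_A = Pb²(3a+b)/L³ = 16·12²·(3·8+12)/20³ = 1296/125 kN
  M_A = Pab²/L² = 16·8·12²/20² = 1152/25 kN·m
  R_B = Pa²(a+3b)/L³ = 16·8²·(8+3·12)/20³ = 704/125 kN
  M_B = -Pa²b/L² = -16·8²·12/20² = -768/25 kN·m
Superposition: R_A = 21411/2000 kN, M_A = 8991/200 kN·m, R_B = 10589/2000 kN, M_B = -5769/200 kN·m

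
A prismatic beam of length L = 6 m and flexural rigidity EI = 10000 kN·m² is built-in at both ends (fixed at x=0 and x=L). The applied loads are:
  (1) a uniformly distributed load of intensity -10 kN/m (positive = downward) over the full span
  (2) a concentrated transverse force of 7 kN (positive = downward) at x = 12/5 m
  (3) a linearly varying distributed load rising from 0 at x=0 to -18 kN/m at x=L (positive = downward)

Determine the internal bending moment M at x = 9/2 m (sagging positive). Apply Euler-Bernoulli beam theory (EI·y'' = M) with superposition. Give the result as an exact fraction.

Load 1 — uniform load w=-10 kN/m over full span:
  M_1 = wLx/2 - wL²/12 - wx²/2 = (-10)·6·(9/2)/2 - (-10)·6²/12 - (-10)·(9/2)²/2 = -15/4 kN·m
Load 2 — point force P=7 kN at a=12/5 m (b=L-a=18/5):
  M_2 = Pa²(a+3b)(L-x)/L³ - Pa²b/L²  [x>a] = 7·(12/5)²·((12/5)+3·(18/5))·(6-(9/2))/6³ - 7·(12/5)²·(18/5)/6² = -42/125 kN·m
Load 3 — triangular load w₀=-18 kN/m (0→w₀ over full span):
  M_3 = 3w₀Lx/20 - w₀L²/30 - w₀x³/(6L) = 3·(-18)·6·(9/2)/20 - (-18)·6²/30 - (-18)·(9/2)³/(6·6) = -459/80 kN·m
Superposition: M = Σ M_i = -19647/2000 kN·m ≈ -9.823500 kN·m

M(9/2) = -19647/2000 kN·m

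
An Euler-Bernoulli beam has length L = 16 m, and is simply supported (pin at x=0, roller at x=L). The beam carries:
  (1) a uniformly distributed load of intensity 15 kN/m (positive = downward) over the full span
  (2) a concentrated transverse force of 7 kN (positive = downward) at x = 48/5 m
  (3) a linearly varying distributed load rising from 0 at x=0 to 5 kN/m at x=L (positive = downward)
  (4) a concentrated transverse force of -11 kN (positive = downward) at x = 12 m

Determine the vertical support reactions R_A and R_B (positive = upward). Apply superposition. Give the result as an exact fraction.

R_A = 8003/60 kN, R_B = 8557/60 kN

Load 1 — uniform load w=15 kN/m over full span:
  R_A = wL/2 = 15·16/2 = 120 kN
  R_B = wL/2 = 15·16/2 = 120 kN
Load 2 — point force P=7 kN at a=48/5 m (b=L-a=32/5):
  R_A = Pb/L = 7·(32/5)/16 = 14/5 kN
  R_B = Pa/L = 7·(48/5)/16 = 21/5 kN
Load 3 — triangular load w₀=5 kN/m (0→w₀ over full span):
  R_A = w₀L/6 = 5·16/6 = 40/3 kN
  R_B = w₀L/3 = 5·16/3 = 80/3 kN
Load 4 — point force P=-11 kN at a=12 m (b=L-a=4):
  R_A = Pb/L = (-11)·4/16 = -11/4 kN
  R_B = Pa/L = (-11)·12/16 = -33/4 kN
Superposition: R_A = 8003/60 kN, R_B = 8557/60 kN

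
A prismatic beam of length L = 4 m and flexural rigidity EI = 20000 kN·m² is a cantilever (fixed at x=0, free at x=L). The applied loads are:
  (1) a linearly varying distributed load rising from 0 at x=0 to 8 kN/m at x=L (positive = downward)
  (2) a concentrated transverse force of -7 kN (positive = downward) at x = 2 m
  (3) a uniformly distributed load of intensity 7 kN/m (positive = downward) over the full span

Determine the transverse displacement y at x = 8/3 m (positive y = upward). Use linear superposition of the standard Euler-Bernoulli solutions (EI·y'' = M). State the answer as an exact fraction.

y(8/3) = -182933/18225000 m

Load 1 — triangular load w₀=8 kN/m (0→w₀ over full span):
  y_1 = (w₀Lx³/12-w₀L²x²/6-w₀x⁵/(120L))/EI = (8·4·(8/3)³/12-8·4²·(8/3)²/6-8·(8/3)⁵/(120·4))/20000 = -11776/2278125 m
Load 2 — point force P=-7 kN at a=2 m (b=L-a=2):
  y_2 = -Pa²(3x-a)/(6EI)  [x>a] = -(-7)·2²·(3·(8/3)-2)/(6·20000) = 7/5000 m
Load 3 — uniform load w=7 kN/m over full span:
  y_3 = -wx²(x²-4Lx+6L²)/(24EI) = -7·(8/3)²·((8/3)²-4·4·(8/3)+6·4²)/(24·20000) = -952/151875 m
Superposition: y = Σ y_i = -182933/18225000 m ≈ -0.010037 m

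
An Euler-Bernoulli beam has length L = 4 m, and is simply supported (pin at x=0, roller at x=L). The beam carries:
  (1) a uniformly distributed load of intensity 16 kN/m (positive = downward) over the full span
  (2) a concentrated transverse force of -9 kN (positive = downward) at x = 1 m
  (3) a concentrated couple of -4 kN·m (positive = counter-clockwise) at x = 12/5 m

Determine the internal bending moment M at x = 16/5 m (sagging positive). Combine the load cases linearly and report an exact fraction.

Load 1 — uniform load w=16 kN/m over full span:
  M_1 = wx(L-x)/2 = 16·(16/5)·(4-(16/5))/2 = 512/25 kN·m
Load 2 — point force P=-9 kN at a=1 m (b=L-a=3):
  M_2 = Pa(L-x)/L  [x>a] = (-9)·1·(4-(16/5))/4 = -9/5 kN·m
Load 3 — applied couple M₀=-4 kN·m at a=12/5 m (b=L-a=8/5):
  M_3 = M₀x/L - M₀  [x>a] = (-4)·(16/5)/4 - (-4) = 4/5 kN·m
Superposition: M = Σ M_i = 487/25 kN·m ≈ 19.480000 kN·m

M(16/5) = 487/25 kN·m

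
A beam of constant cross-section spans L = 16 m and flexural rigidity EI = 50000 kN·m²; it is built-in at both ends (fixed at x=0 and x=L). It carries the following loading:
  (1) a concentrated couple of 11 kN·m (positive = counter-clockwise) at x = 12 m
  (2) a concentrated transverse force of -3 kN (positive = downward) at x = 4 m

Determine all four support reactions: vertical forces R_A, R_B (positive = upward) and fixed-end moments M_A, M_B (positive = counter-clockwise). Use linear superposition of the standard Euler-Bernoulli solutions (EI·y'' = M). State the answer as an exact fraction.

Load 1 — applied couple M₀=11 kN·m at a=12 m (b=L-a=4):
  R_A = 6M₀ab/L³ = 6·11·12·4/16³ = 99/128 kN
  M_A = M₀b(2a-b)/L² = 11·4·(2·12-4)/16² = 55/16 kN·m
  R_B = -6M₀ab/L³ = -6·11·12·4/16³ = -99/128 kN
  M_B = M₀a(2b-a)/L² = 11·12·(2·4-12)/16² = -33/16 kN·m
Load 2 — point force P=-3 kN at a=4 m (b=L-a=12):
  R_A = Pb²(3a+b)/L³ = (-3)·12²·(3·4+12)/16³ = -81/32 kN
  M_A = Pab²/L² = (-3)·4·12²/16² = -27/4 kN·m
  R_B = Pa²(a+3b)/L³ = (-3)·4²·(4+3·12)/16³ = -15/32 kN
  M_B = -Pa²b/L² = -(-3)·4²·12/16² = 9/4 kN·m
Superposition: R_A = -225/128 kN, M_A = -53/16 kN·m, R_B = -159/128 kN, M_B = 3/16 kN·m

R_A = -225/128 kN, M_A = -53/16 kN·m, R_B = -159/128 kN, M_B = 3/16 kN·m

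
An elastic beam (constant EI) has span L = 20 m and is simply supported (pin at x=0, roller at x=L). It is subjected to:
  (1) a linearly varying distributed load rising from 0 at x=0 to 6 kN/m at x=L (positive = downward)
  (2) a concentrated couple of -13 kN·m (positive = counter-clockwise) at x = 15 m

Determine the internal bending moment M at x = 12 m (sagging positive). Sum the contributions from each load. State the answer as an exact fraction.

Load 1 — triangular load w₀=6 kN/m (0→w₀ over full span):
  M_1 = w₀Lx/6 - w₀x³/(6L) = 6·20·12/6 - 6·12³/(6·20) = 768/5 kN·m
Load 2 — applied couple M₀=-13 kN·m at a=15 m (b=L-a=5):
  M_2 = M₀x/L  [x≤a] = (-13)·12/20 = -39/5 kN·m
Superposition: M = Σ M_i = 729/5 kN·m ≈ 145.800000 kN·m

M(12) = 729/5 kN·m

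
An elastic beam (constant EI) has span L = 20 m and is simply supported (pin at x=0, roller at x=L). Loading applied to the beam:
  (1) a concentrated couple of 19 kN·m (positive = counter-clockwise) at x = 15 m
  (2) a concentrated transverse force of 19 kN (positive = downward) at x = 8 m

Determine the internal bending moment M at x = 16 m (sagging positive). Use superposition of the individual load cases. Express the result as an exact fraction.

M(16) = 133/5 kN·m

Load 1 — applied couple M₀=19 kN·m at a=15 m (b=L-a=5):
  M_1 = M₀x/L - M₀  [x>a] = 19·16/20 - 19 = -19/5 kN·m
Load 2 — point force P=19 kN at a=8 m (b=L-a=12):
  M_2 = Pa(L-x)/L  [x>a] = 19·8·(20-16)/20 = 152/5 kN·m
Superposition: M = Σ M_i = 133/5 kN·m ≈ 26.600000 kN·m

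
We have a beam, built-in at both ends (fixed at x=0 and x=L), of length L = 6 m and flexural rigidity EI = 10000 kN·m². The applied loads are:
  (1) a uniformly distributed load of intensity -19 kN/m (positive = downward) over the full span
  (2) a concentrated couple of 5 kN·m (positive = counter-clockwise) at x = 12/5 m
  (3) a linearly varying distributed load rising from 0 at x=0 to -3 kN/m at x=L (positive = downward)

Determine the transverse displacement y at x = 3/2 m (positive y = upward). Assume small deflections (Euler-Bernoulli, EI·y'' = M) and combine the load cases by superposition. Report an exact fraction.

y(3/2) = 98901/25600000 m

Load 1 — uniform load w=-19 kN/m over full span:
  y_1 = -wx²(L-x)²/(24EI) = -(-19)·(3/2)²·(6-(3/2))²/(24·10000) = 4617/1280000 m
Load 2 — applied couple M₀=5 kN·m at a=12/5 m (b=L-a=18/5):
  y_2 = (R_Ax³/6 - M_Ax²/2)/EI  [x≤a] with R_A=6/5, M_A=3/5 = ((6/5)·(3/2)³/6 - (3/5)·(3/2)²/2)/10000 = 0 m
Load 3 — triangular load w₀=-3 kN/m (0→w₀ over full span):
  y_3 = -w₀x²(L-x)²(x+2L)/(120LEI) = -(-3)·(3/2)²·(6-(3/2))²·((3/2)+2·6)/(120·6·10000) = 6561/25600000 m
Superposition: y = Σ y_i = 98901/25600000 m ≈ 0.003863 m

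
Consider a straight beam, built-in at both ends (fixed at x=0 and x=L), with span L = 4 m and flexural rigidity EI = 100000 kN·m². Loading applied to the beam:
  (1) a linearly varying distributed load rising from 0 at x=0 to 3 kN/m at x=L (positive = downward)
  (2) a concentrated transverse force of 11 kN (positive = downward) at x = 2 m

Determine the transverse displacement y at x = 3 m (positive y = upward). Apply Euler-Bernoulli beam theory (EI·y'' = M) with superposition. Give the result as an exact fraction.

y(3) = -1177/48000000 m

Load 1 — triangular load w₀=3 kN/m (0→w₀ over full span):
  y_1 = -w₀x²(L-x)²(x+2L)/(120LEI) = -3·3²·(4-3)²·(3+2·4)/(120·4·100000) = -99/16000000 m
Load 2 — point force P=11 kN at a=2 m (b=L-a=2):
  y_2 = -Pa²(L-x)²(3bL-(3b+a)(L-x))/(6L³EI)  [x>a] = -11·2²·(4-3)²·(3·2·4-(3·2+2)·(4-3))/(6·4³·100000) = -11/600000 m
Superposition: y = Σ y_i = -1177/48000000 m ≈ -0.000025 m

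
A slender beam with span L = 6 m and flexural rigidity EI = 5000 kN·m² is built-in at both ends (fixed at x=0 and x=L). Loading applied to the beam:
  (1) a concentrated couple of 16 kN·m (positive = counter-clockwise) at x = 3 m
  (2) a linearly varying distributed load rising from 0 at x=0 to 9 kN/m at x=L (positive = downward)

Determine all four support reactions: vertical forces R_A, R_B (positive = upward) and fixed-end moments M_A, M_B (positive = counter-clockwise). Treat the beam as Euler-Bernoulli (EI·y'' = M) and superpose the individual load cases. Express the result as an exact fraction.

Load 1 — applied couple M₀=16 kN·m at a=3 m (b=L-a=3):
  R_A = 6M₀ab/L³ = 6·16·3·3/6³ = 4 kN
  M_A = M₀b(2a-b)/L² = 16·3·(2·3-3)/6² = 4 kN·m
  R_B = -6M₀ab/L³ = -6·16·3·3/6³ = -4 kN
  M_B = M₀a(2b-a)/L² = 16·3·(2·3-3)/6² = 4 kN·m
Load 2 — triangular load w₀=9 kN/m (0→w₀ over full span):
  R_A = 3w₀L/20 = 3·9·6/20 = 81/10 kN
  M_A = w₀L²/30 = 9·6²/30 = 54/5 kN·m
  R_B = 7w₀L/20 = 7·9·6/20 = 189/10 kN
  M_B = -w₀L²/20 = -9·6²/20 = -81/5 kN·m
Superposition: R_A = 121/10 kN, M_A = 74/5 kN·m, R_B = 149/10 kN, M_B = -61/5 kN·m

R_A = 121/10 kN, M_A = 74/5 kN·m, R_B = 149/10 kN, M_B = -61/5 kN·m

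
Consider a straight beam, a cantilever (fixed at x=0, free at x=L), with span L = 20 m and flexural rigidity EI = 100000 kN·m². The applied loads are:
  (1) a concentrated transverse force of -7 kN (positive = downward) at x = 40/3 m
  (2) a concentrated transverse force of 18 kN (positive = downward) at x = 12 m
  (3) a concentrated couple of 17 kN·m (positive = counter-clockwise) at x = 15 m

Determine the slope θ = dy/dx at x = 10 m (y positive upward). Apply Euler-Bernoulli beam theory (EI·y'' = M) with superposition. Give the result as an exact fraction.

θ(10) = -19/3750 rad

Load 1 — point force P=-7 kN at a=40/3 m (b=L-a=20/3):
  θ_1 = -Px(2a-x)/(2EI)  [x≤a] = -(-7)·10·(2·(40/3)-10)/(2·100000) = 7/1200 rad
Load 2 — point force P=18 kN at a=12 m (b=L-a=8):
  θ_2 = -Px(2a-x)/(2EI)  [x≤a] = -18·10·(2·12-10)/(2·100000) = -63/5000 rad
Load 3 — applied couple M₀=17 kN·m at a=15 m (b=L-a=5):
  θ_3 = M₀x/EI  [x≤a] = 17·10/100000 = 17/10000 rad
Superposition: θ = Σ θ_i = -19/3750 rad ≈ -0.005067 rad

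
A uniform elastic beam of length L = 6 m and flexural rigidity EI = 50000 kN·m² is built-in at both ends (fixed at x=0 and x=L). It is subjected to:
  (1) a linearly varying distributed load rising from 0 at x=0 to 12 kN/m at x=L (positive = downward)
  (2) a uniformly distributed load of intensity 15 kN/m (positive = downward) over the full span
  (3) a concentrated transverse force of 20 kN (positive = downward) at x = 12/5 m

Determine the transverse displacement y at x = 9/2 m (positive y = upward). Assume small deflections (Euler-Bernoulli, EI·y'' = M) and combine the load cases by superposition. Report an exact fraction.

Load 1 — triangular load w₀=12 kN/m (0→w₀ over full span):
  y_1 = -w₀x²(L-x)²(x+2L)/(120LEI) = -12·(9/2)²·(6-(9/2))²·((9/2)+2·6)/(120·6·50000) = -8019/32000000 m
Load 2 — uniform load w=15 kN/m over full span:
  y_2 = -wx²(L-x)²/(24EI) = -15·(9/2)²·(6-(9/2))²/(24·50000) = -729/1280000 m
Load 3 — point force P=20 kN at a=12/5 m (b=L-a=18/5):
  y_3 = -Pa²(L-x)²(3bL-(3b+a)(L-x))/(6L³EI)  [x>a] = -20·(12/5)²·(6-(9/2))²·(3·(18/5)·6-(3·(18/5)+(12/5))·(6-(9/2)))/(6·6³·50000) = -9/50000 m
Superposition: y = Σ y_i = -8001/8000000 m ≈ -0.001000 m

y(9/2) = -8001/8000000 m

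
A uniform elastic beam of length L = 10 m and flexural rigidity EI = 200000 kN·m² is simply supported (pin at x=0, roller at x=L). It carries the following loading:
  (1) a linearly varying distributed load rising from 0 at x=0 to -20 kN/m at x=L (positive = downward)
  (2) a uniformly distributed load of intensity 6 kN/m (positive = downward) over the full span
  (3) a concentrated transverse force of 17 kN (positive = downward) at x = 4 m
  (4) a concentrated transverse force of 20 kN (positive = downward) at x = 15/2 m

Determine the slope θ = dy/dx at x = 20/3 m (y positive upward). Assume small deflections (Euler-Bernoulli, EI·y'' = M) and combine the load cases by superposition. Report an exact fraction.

Load 1 — triangular load w₀=-20 kN/m (0→w₀ over full span):
  θ_1 = -w₀(7L⁴-30L²x²+15x⁴)/(360LEI) = -(-20)·(7·10⁴-30·10²·(20/3)²+15·(20/3)⁴)/(360·10·200000) = -91/97200 rad
Load 2 — uniform load w=6 kN/m over full span:
  θ_2 = -w(L³-6Lx²+4x³)/(24EI) = -6·(10³-6·10·(20/3)²+4·(20/3)³)/(24·200000) = 13/21600 rad
Load 3 — point force P=17 kN at a=4 m (b=L-a=6):
  θ_3 = -Pa(2L²-6Lx+3x²+a²)/(6LEI)  [x>a] = -17·4·(2·10²-6·10·(20/3)+3·(20/3)²+4²)/(6·10·200000) = 323/1125000 rad
Load 4 — point force P=20 kN at a=15/2 m (b=L-a=5/2):
  θ_4 = -Pb(L²-b²-3x²)/(6LEI)  [x≤a] = -20·(5/2)·(10²-(5/2)²-3·(20/3)²)/(6·10·200000) = 19/115200 rad
Superposition: θ = Σ θ_i = 228769/1944000000 rad ≈ 0.000118 rad

θ(20/3) = 228769/1944000000 rad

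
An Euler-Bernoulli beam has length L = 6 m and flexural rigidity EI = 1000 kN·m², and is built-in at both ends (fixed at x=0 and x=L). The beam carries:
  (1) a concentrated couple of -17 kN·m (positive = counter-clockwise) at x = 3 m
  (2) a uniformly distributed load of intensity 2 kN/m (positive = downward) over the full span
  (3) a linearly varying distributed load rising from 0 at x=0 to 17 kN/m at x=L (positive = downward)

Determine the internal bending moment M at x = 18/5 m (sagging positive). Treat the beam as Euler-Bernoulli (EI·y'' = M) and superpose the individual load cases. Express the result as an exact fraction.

Load 1 — applied couple M₀=-17 kN·m at a=3 m (b=L-a=3):
  M_1 = R_Ax - M_A - M₀  [x>a] with R_A=-17/4, M_A=-17/4 = (-17/4)·(18/5) - (-17/4) - (-17) = 119/20 kN·m
Load 2 — uniform load w=2 kN/m over full span:
  M_2 = wLx/2 - wL²/12 - wx²/2 = 2·6·(18/5)/2 - 2·6²/12 - 2·(18/5)²/2 = 66/25 kN·m
Load 3 — triangular load w₀=17 kN/m (0→w₀ over full span):
  M_3 = 3w₀Lx/20 - w₀L²/30 - w₀x³/(6L) = 3·17·6·(18/5)/20 - 17·6²/30 - 17·(18/5)³/(6·6) = 1581/125 kN·m
Superposition: M = Σ M_i = 10619/500 kN·m ≈ 21.238000 kN·m

M(18/5) = 10619/500 kN·m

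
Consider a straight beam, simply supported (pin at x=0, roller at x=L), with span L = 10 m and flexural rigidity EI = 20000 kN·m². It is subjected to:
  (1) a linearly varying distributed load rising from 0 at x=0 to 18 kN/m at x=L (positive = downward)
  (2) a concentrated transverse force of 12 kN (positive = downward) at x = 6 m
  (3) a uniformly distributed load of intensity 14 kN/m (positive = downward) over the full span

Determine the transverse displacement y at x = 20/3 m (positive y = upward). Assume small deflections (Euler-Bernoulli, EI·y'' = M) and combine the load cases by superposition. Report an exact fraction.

Load 1 — triangular load w₀=18 kN/m (0→w₀ over full span):
  y_1 = -w₀x(7L⁴-10L²x²+3x⁴)/(360LEI) = -18·(20/3)·(7·10⁴-10·10²·(20/3)²+3·(20/3)⁴)/(360·10·20000) = -17/324 m
Load 2 — point force P=12 kN at a=6 m (b=L-a=4):
  y_2 = -Pa(L-x)(2Lx-a²-x²)/(6LEI)  [x>a] = -12·6·(10-(20/3))·(2·10·(20/3)-6²-(20/3)²)/(6·10·20000) = -119/11250 m
Load 3 — uniform load w=14 kN/m over full span:
  y_3 = -wx(L³-2Lx²+x³)/(24EI) = -14·(20/3)·(10³-2·10·(20/3)²+(20/3)³)/(24·20000) = -77/972 m
Superposition: y = Σ y_i = -43213/303750 m ≈ -0.142265 m

y(20/3) = -43213/303750 m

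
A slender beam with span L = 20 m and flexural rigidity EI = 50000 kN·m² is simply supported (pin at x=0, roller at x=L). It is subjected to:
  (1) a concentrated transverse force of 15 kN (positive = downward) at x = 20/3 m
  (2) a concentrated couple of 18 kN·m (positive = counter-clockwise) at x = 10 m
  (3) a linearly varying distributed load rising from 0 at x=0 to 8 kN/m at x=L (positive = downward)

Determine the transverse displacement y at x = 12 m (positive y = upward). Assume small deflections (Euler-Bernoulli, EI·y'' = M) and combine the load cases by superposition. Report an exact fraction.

y(12) = -842339/4218750 m

Load 1 — point force P=15 kN at a=20/3 m (b=L-a=40/3):
  y_1 = -Pa(L-x)(2Lx-a²-x²)/(6LEI)  [x>a] = -15·(20/3)·(20-12)·(2·20·12-(20/3)²-12²)/(6·20·50000) = -656/16875 m
Load 2 — applied couple M₀=18 kN·m at a=10 m (b=L-a=10):
  y_2 = (M₀x³/(6L)-M₀(x-a)²/2+C₁x)/EI  [x>a] with C₁=M₀(3b²-L²)/(6L)=-15 = (18·12³/(6·20)-18·(12-10)²/2+(-15)·12)/50000 = 27/31250 m
Load 3 — triangular load w₀=8 kN/m (0→w₀ over full span):
  y_3 = -w₀x(7L⁴-10L²x²+3x⁴)/(360LEI) = -8·12·(7·20⁴-10·20²·12²+3·12⁴)/(360·20·50000) = -37888/234375 m
Superposition: y = Σ y_i = -842339/4218750 m ≈ -0.199666 m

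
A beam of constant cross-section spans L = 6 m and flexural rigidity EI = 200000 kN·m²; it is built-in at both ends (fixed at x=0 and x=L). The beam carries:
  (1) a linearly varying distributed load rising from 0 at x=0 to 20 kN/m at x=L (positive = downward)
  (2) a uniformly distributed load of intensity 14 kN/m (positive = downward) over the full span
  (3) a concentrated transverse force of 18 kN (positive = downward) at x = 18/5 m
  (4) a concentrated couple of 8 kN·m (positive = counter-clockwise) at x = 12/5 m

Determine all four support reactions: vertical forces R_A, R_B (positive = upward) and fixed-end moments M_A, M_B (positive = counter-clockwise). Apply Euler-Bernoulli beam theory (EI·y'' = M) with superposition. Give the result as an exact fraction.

R_A = 8532/125 kN, M_A = 9666/125 kN·m, R_B = 11718/125 kN, M_B = -11374/125 kN·m

Load 1 — triangular load w₀=20 kN/m (0→w₀ over full span):
  R_A = 3w₀L/20 = 3·20·6/20 = 18 kN
  M_A = w₀L²/30 = 20·6²/30 = 24 kN·m
  R_B = 7w₀L/20 = 7·20·6/20 = 42 kN
  M_B = -w₀L²/20 = -20·6²/20 = -36 kN·m
Load 2 — uniform load w=14 kN/m over full span:
  R_A = wL/2 = 14·6/2 = 42 kN
  M_A = wL²/12 = 14·6²/12 = 42 kN·m
  R_B = wL/2 = 14·6/2 = 42 kN
  M_B = -wL²/12 = -14·6²/12 = -42 kN·m
Load 3 — point force P=18 kN at a=18/5 m (b=L-a=12/5):
  R_A = Pb²(3a+b)/L³ = 18·(12/5)²·(3·(18/5)+(12/5))/6³ = 792/125 kN
  M_A = Pab²/L² = 18·(18/5)·(12/5)²/6² = 1296/125 kN·m
  R_B = Pa²(a+3b)/L³ = 18·(18/5)²·((18/5)+3·(12/5))/6³ = 1458/125 kN
  M_B = -Pa²b/L² = -18·(18/5)²·(12/5)/6² = -1944/125 kN·m
Load 4 — applied couple M₀=8 kN·m at a=12/5 m (b=L-a=18/5):
  R_A = 6M₀ab/L³ = 6·8·(12/5)·(18/5)/6³ = 48/25 kN
  M_A = M₀b(2a-b)/L² = 8·(18/5)·(2·(12/5)-(18/5))/6² = 24/25 kN·m
  R_B = -6M₀ab/L³ = -6·8·(12/5)·(18/5)/6³ = -48/25 kN
  M_B = M₀a(2b-a)/L² = 8·(12/5)·(2·(18/5)-(12/5))/6² = 64/25 kN·m
Superposition: R_A = 8532/125 kN, M_A = 9666/125 kN·m, R_B = 11718/125 kN, M_B = -11374/125 kN·m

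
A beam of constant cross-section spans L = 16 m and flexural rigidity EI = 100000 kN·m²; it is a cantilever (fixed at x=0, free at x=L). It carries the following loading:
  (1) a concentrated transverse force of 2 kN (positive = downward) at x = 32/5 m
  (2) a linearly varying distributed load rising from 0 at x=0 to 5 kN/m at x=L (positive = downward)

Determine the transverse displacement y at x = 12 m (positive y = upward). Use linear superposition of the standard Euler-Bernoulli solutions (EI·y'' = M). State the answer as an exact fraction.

Load 1 — point force P=2 kN at a=32/5 m (b=L-a=48/5):
  y_1 = -Pa²(3x-a)/(6EI)  [x>a] = -2·(32/5)²·(3·12-(32/5))/(6·100000) = -4736/1171875 m
Load 2 — triangular load w₀=5 kN/m (0→w₀ over full span):
  y_2 = (w₀Lx³/12-w₀L²x²/6-w₀x⁵/(120L))/EI = (5·16·12³/12-5·16²·12²/6-5·12⁵/(120·16))/100000 = -2481/12500 m
Superposition: y = Σ y_i = -949319/4687500 m ≈ -0.202521 m

y(12) = -949319/4687500 m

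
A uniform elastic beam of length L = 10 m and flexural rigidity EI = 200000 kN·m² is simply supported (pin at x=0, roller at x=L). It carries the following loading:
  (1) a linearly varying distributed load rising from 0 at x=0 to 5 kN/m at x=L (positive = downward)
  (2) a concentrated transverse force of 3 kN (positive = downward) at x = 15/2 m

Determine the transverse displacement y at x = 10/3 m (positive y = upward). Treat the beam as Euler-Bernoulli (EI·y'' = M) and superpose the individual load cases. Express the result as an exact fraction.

y(10/3) = -28813/18662400 m

Load 1 — triangular load w₀=5 kN/m (0→w₀ over full span):
  y_1 = -w₀x(7L⁴-10L²x²+3x⁴)/(360LEI) = -5·(10/3)·(7·10⁴-10·10²·(10/3)²+3·(10/3)⁴)/(360·10·200000) = -1/729 m
Load 2 — point force P=3 kN at a=15/2 m (b=L-a=5/2):
  y_2 = -Pbx(L²-b²-x²)/(6LEI)  [x≤a] = -3·(5/2)·(10/3)·(10²-(5/2)²-(10/3)²)/(6·10·200000) = -119/691200 m
Superposition: y = Σ y_i = -28813/18662400 m ≈ -0.001544 m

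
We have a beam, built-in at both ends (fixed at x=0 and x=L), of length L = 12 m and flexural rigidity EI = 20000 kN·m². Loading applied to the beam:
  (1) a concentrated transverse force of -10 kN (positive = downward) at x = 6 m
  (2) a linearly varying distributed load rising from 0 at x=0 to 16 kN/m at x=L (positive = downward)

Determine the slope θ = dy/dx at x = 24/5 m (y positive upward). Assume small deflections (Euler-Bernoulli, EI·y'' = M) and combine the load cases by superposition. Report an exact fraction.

θ(24/5) = -4059/1562500 rad

Load 1 — point force P=-10 kN at a=6 m (b=L-a=6):
  θ_1 = -Pb²x(2aL-(3a+b)x)/(2L³EI)  [x≤a] = -(-10)·6²·(24/5)·(2·6·12-(3·6+6)·(24/5))/(2·12³·20000) = 9/12500 rad
Load 2 — triangular load w₀=16 kN/m (0→w₀ over full span):
  θ_2 = -w₀(2x(L-x)(L-2x)(x+2L)+x²(L-x)²)/(120LEI) = -16·(2·(24/5)·(12-(24/5))·(12-2·(24/5))·((24/5)+2·12)+(24/5)²·(12-(24/5))²)/(120·12·20000) = -1296/390625 rad
Superposition: θ = Σ θ_i = -4059/1562500 rad ≈ -0.002598 rad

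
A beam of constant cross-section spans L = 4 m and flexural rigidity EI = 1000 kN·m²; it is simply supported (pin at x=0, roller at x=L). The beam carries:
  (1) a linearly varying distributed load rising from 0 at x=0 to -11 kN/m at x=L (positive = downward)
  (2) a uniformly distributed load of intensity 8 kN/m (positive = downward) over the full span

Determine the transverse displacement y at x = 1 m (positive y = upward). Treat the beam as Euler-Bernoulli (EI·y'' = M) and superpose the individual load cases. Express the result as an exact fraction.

Load 1 — triangular load w₀=-11 kN/m (0→w₀ over full span):
  y_1 = -w₀x(7L⁴-10L²x²+3x⁴)/(360LEI) = -(-11)·1·(7·4⁴-10·4²·1²+3·1⁴)/(360·4·1000) = 1199/96000 m
Load 2 — uniform load w=8 kN/m over full span:
  y_2 = -wx(L³-2Lx²+x³)/(24EI) = -8·1·(4³-2·4·1²+1³)/(24·1000) = -19/1000 m
Superposition: y = Σ y_i = -5/768 m ≈ -0.006510 m

y(1) = -5/768 m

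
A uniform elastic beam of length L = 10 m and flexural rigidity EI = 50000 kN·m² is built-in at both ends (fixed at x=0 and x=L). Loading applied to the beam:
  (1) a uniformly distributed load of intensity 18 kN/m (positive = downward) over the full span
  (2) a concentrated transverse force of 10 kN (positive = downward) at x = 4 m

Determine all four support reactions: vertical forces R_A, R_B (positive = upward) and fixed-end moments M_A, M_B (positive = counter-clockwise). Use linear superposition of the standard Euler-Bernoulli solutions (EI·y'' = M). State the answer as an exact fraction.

R_A = 2412/25 kN, M_A = 822/5 kN·m, R_B = 2338/25 kN, M_B = -798/5 kN·m

Load 1 — uniform load w=18 kN/m over full span:
  R_A = wL/2 = 18·10/2 = 90 kN
  M_A = wL²/12 = 18·10²/12 = 150 kN·m
  R_B = wL/2 = 18·10/2 = 90 kN
  M_B = -wL²/12 = -18·10²/12 = -150 kN·m
Load 2 — point force P=10 kN at a=4 m (b=L-a=6):
  R_A = Pb²(3a+b)/L³ = 10·6²·(3·4+6)/10³ = 162/25 kN
  M_A = Pab²/L² = 10·4·6²/10² = 72/5 kN·m
  R_B = Pa²(a+3b)/L³ = 10·4²·(4+3·6)/10³ = 88/25 kN
  M_B = -Pa²b/L² = -10·4²·6/10² = -48/5 kN·m
Superposition: R_A = 2412/25 kN, M_A = 822/5 kN·m, R_B = 2338/25 kN, M_B = -798/5 kN·m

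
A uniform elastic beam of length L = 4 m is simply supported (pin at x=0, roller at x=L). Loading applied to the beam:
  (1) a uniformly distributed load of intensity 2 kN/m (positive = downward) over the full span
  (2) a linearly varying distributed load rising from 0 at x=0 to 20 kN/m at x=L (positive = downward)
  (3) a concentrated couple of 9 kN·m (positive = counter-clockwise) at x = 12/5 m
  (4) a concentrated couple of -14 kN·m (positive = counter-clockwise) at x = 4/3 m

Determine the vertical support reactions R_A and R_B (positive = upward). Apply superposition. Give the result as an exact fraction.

R_A = 193/12 kN, R_B = 383/12 kN

Load 1 — uniform load w=2 kN/m over full span:
  R_A = wL/2 = 2·4/2 = 4 kN
  R_B = wL/2 = 2·4/2 = 4 kN
Load 2 — triangular load w₀=20 kN/m (0→w₀ over full span):
  R_A = w₀L/6 = 20·4/6 = 40/3 kN
  R_B = w₀L/3 = 20·4/3 = 80/3 kN
Load 3 — applied couple M₀=9 kN·m at a=12/5 m (b=L-a=8/5):
  R_A = M₀/L = 9/4 kN
  R_B = -M₀/L = -9/4 kN
Load 4 — applied couple M₀=-14 kN·m at a=4/3 m (b=L-a=8/3):
  R_A = M₀/L = (-14)/4 = -7/2 kN
  R_B = -M₀/L = -(-14)/4 = 7/2 kN
Superposition: R_A = 193/12 kN, R_B = 383/12 kN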